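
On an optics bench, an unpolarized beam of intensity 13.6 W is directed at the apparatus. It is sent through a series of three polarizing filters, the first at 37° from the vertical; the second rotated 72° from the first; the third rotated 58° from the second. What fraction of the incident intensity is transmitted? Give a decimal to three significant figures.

I/I₀ ≈ 0.0134

Unpolarized light through the first polarizer → I₁ = 13.6 W/2 = 6.8 W, polarized at 37°.
I₂ = I₁ · cos²(72°) = 6.8 · 0.09549 = 0.6493 W.
I₃ = I₂ · cos²(58°) = 0.6493 · 0.2808 = 0.1823 W.
Transmitted fraction = 0.01341.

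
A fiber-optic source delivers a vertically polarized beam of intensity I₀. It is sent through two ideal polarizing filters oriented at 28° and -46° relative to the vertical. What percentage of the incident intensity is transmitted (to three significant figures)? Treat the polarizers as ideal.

≈ 5.92%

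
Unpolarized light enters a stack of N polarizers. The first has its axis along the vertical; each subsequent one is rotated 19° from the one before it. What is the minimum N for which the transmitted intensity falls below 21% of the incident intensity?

First polarizer halves the unpolarized light: factor 1/2.
Each further stage multiplies by cos²(19°) = 0.894.
After N polarizers: T = 0.5·0.894^(N−1). Require T < 0.21 ⇒ N−1 > ln(0.21/0.5)/ln(0.894) = 7.74, so N−1 ≥ 8 and N = 9.
Check: N=9 gives T = 0.204 < 0.21; N=8 gives T = 0.2282.

N = 9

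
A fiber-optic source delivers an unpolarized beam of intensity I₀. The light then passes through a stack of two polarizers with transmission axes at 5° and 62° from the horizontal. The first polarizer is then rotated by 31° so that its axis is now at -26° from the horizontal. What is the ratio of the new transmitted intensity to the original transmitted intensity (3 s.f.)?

Before rotation:
Unpolarized light through the first polarizer → I₁ = ½ I₀, now polarized at 5°.
I₂ = I₁ cos²(62° − 5°) = 0.5 I₀ · cos²(57°) = 0.1483 I₀.
After rotation:
Unpolarized light through the first polarizer → I₁ = ½ I₀, now polarized at -26°.
I₂ = I₁ cos²(62° + 26°) = 0.5 I₀ · cos²(88°) = 0.000609 I₀.
Ratio = 0.000609 / 0.1483 = 0.004106.

I_new/I_old ≈ 0.00411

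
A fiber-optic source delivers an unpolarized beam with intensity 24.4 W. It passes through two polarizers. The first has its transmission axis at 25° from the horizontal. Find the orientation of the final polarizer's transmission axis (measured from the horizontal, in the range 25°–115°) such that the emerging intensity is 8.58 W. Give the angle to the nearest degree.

θ ≈ 58°

Unpolarized light through the first polarizer → I₁ = ½ I₀, now polarized at 25°.
Target fraction: 8.58 / 24.4 W = 0.3516 of I₀.
Need I₂/I₀ = 0.3516, so cos²(θ − 25°) = 0.3516 / 0.5 = 0.7033.
θ − 25° = arccos(√0.7033) = 33.0°, giving θ ≈ 25 + 33.0 = 58.0°.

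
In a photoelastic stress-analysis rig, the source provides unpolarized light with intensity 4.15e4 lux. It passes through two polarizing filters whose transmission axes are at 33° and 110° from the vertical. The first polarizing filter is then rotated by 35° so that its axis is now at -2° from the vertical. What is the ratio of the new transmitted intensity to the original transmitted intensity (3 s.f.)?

Before rotation:
Unpolarized light through the first polarizer → I₁ = ½ I₀, now polarized at 33°.
I₂ = I₁ cos²(110° − 33°) = 0.5 I₀ · cos²(77°) = 0.0253 I₀.
After rotation:
Unpolarized light through the first polarizer → I₁ = ½ I₀, now polarized at -2°.
Angle between axes 1 and 2: 68°. I₂ = 0.5 I₀ · cos²(68°) = 0.07017 I₀.
Ratio = 0.07017 / 0.0253 = 2.773.

I_new/I_old ≈ 2.77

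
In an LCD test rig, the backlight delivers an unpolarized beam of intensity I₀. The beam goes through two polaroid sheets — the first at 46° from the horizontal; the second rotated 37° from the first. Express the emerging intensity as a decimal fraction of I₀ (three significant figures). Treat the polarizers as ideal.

≈ 0.319 I₀

Unpolarized light through the first polarizer → I₁ = ½ I₀, now polarized at 46°.
I₂ = I₁ cos²(37°) = 0.5 · 0.6378 I₀ = 0.3189 I₀.
Transmitted fraction = 0.3189.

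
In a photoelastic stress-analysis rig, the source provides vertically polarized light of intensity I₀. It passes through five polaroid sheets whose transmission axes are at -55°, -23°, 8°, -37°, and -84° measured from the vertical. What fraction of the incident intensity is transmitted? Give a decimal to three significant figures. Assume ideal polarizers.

≈ 0.0404 I₀

I₁ = I₀ cos²(-55° − 0°) = I₀ cos²(55°) = 0.329 I₀.
I₂ = I₁ cos²(-23° + 55°) = 0.329 I₀ · cos²(32°) = 0.2366 I₀.
I₃ = I₂ cos²(8° + 23°) = 0.2366 I₀ · cos²(31°) = 0.1738 I₀.
I₄ = I₃ cos²(-37° − 8°) = 0.1738 I₀ · cos²(45°) = 0.08692 I₀.
I₅ = I₄ cos²(-84° + 37°) = 0.08692 I₀ · cos²(47°) = 0.04043 I₀.
Transmitted fraction = 0.04043.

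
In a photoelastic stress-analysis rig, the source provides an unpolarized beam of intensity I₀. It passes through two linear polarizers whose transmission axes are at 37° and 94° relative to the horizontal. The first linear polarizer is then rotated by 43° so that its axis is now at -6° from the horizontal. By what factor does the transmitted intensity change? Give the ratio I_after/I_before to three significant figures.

I_new/I_old ≈ 0.102

Before rotation:
Unpolarized light through the first polarizer → I₁ = ½ I₀, now polarized at 37°.
I₂ = I₁ cos²(94° − 37°) = 0.5 I₀ · cos²(57°) = 0.1483 I₀.
After rotation:
Unpolarized light through the first polarizer → I₁ = ½ I₀, now polarized at -6°.
Angle between axes 1 and 2: 80°. I₂ = 0.5 I₀ · cos²(80°) = 0.01508 I₀.
Ratio = 0.01508 / 0.1483 = 0.1017.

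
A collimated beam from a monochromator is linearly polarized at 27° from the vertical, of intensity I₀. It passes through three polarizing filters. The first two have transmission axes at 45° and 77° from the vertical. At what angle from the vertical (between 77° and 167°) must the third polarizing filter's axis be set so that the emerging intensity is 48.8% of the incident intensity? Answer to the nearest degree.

θ ≈ 107°

I₁ = I₀ cos²(45° − 27°) = I₀ cos²(18°) = 0.9045 I₀.
I₂ = I₁ cos²(77° − 45°) = 0.9045 I₀ · cos²(32°) = 0.6505 I₀.
Need I₃/I₀ = 0.488, so cos²(θ − 77°) = 0.488 / 0.6505 = 0.7502.
θ − 77° = arccos(√0.7502) = 30.0°, giving θ ≈ 77 + 30.0 = 107.0°.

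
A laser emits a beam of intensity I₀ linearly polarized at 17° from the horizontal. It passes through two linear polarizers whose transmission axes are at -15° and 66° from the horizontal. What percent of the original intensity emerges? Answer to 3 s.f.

≈ 1.76%

I₁ = I₀ cos²(-15° − 17°) = I₀ cos²(32°) = 0.7192 I₀.
I₂ = I₁ cos²(66° + 15°) = 0.7192 I₀ · cos²(81°) = 0.0176 I₀.
That is 1.76% of the incident intensity.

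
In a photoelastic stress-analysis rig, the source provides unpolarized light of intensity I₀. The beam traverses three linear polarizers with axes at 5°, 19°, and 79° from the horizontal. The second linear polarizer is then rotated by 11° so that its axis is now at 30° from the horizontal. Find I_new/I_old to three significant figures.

Before rotation:
Unpolarized light through the first polarizer → I₁ = ½ I₀, now polarized at 5°.
I₂ = I₁ cos²(19° − 5°) = 0.5 I₀ · cos²(14°) = 0.4707 I₀.
I₃ = I₂ cos²(79° − 19°) = 0.4707 I₀ · cos²(60°) = 0.1177 I₀.
After rotation:
Unpolarized light through the first polarizer → I₁ = ½ I₀, now polarized at 5°.
I₂ = I₁ cos²(30° − 5°) = 0.5 I₀ · cos²(25°) = 0.4107 I₀.
I₃ = I₂ cos²(79° − 30°) = 0.4107 I₀ · cos²(49°) = 0.1768 I₀.
Ratio = 0.1768 / 0.1177 = 1.502.

I_new/I_old ≈ 1.50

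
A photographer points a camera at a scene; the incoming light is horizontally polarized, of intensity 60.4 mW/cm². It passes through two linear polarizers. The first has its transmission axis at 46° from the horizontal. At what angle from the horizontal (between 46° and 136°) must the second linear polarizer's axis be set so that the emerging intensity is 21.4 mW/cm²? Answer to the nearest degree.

I₁ = I₀ cos²(46° − 0°) = I₀ cos²(46°) = 0.4826 I₀.
Target fraction: 21.4 / 60.4 mW/cm² = 0.3543 of I₀.
Need I₂/I₀ = 0.3543, so cos²(θ − 46°) = 0.3543 / 0.4826 = 0.7342.
θ − 46° = arccos(√0.7342) = 31.0°, giving θ ≈ 46 + 31.0 = 77.0°.

θ ≈ 77°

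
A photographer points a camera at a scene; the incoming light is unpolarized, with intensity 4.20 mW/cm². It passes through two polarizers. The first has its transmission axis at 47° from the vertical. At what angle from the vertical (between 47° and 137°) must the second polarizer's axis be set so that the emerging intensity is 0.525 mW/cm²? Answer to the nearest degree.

θ ≈ 107°

Unpolarized light through the first polarizer → I₁ = ½ I₀, now polarized at 47°.
Target fraction: 0.525 / 4.20 mW/cm² = 0.125 of I₀.
Need I₂/I₀ = 0.125, so cos²(θ − 47°) = 0.125 / 0.5 = 0.25.
θ − 47° = arccos(√0.25) = 60.0°, giving θ ≈ 47 + 60.0 = 107.0°.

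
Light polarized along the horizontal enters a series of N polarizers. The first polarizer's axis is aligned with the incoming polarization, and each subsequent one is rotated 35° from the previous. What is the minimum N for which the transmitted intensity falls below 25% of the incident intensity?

N = 5

First polarizer is aligned with the polarization: full transmission.
Each further stage multiplies by cos²(35°) = 0.671.
After N polarizers: T = 0.671^(N−1). Require T < 0.25 ⇒ N−1 > ln(0.25)/ln(0.671) = 3.47, so N−1 ≥ 4 and N = 5.
Check: N=5 gives T = 0.2027 < 0.25; N=4 gives T = 0.3021.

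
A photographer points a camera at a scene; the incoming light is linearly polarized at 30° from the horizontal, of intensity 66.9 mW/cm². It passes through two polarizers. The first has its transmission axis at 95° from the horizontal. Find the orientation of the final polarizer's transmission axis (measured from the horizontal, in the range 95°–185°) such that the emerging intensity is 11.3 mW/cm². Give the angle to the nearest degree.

θ ≈ 108°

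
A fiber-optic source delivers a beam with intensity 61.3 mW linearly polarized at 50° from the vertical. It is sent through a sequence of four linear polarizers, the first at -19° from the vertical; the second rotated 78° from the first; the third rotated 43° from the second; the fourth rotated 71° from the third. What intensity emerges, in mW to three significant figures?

By Malus's law, I₁ = 61.3 mW · cos²(69°) = 7.873 mW.
I₂ = I₁ · cos²(78°) = 7.873 · 0.04323 = 0.3403 mW.
I₃ = I₂ · cos²(43°) = 0.3403 · 0.5349 = 0.182 mW.
I₄ = I₃ · cos²(71°) = 0.182 · 0.106 = 0.01929 mW.

I ≈ 0.0193 mW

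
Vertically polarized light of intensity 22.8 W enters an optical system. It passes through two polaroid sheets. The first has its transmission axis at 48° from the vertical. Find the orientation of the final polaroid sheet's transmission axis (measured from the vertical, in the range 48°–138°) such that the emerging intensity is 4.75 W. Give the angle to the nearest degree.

θ ≈ 95°

I₁ = I₀ cos²(48° − 0°) = I₀ cos²(48°) = 0.4477 I₀.
Target fraction: 4.75 / 22.8 W = 0.2083 of I₀.
Need I₂/I₀ = 0.2083, so cos²(θ − 48°) = 0.2083 / 0.4477 = 0.4653.
θ − 48° = arccos(√0.4653) = 47.0°, giving θ ≈ 48 + 47.0 = 95.0°.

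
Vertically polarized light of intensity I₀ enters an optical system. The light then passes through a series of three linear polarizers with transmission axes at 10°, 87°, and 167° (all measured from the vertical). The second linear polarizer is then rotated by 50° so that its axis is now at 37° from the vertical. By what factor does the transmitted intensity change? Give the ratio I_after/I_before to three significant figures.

I_new/I_old ≈ 215

Before rotation:
I₁ = I₀ cos²(10° − 0°) = I₀ cos²(10°) = 0.9698 I₀.
I₂ = I₁ cos²(87° − 10°) = 0.9698 I₀ · cos²(77°) = 0.04908 I₀.
I₃ = I₂ cos²(167° − 87°) = 0.04908 I₀ · cos²(80°) = 0.00148 I₀.
After rotation:
I₁ = I₀ cos²(10° − 0°) = I₀ cos²(10°) = 0.9698 I₀.
I₂ = I₁ cos²(37° − 10°) = 0.9698 I₀ · cos²(27°) = 0.77 I₀.
Angle between axes 2 and 3: 50°. I₃ = 0.77 I₀ · cos²(50°) = 0.3181 I₀.
Ratio = 0.3181 / 0.00148 = 215.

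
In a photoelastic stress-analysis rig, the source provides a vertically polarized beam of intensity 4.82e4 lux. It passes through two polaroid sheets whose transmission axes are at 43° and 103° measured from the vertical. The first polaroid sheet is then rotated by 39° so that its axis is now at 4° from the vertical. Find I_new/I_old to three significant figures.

Before rotation:
I₁ = I₀ cos²(43° − 0°) = I₀ cos²(43°) = 0.5349 I₀.
I₂ = I₁ cos²(103° − 43°) = 0.5349 I₀ · cos²(60°) = 0.1337 I₀.
After rotation:
I₁ = I₀ cos²(4° − 0°) = I₀ cos²(4°) = 0.9951 I₀.
Angle between axes 1 and 2: 81°. I₂ = 0.9951 I₀ · cos²(81°) = 0.02435 I₀.
Ratio = 0.02435 / 0.1337 = 0.1821.

I_new/I_old ≈ 0.182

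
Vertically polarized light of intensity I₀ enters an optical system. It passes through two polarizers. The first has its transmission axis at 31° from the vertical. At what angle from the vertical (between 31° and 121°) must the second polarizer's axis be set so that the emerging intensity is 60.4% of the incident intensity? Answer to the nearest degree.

By Malus's law, I₁ = I₀ cos²(31° − 0°) = I₀ cos²(31°) = 0.7347 I₀.
Need I₂/I₀ = 0.604, so cos²(θ − 31°) = 0.604 / 0.7347 = 0.8221.
θ − 31° = arccos(√0.8221) = 24.9°, giving θ ≈ 31 + 24.9 = 55.9°.

θ ≈ 56°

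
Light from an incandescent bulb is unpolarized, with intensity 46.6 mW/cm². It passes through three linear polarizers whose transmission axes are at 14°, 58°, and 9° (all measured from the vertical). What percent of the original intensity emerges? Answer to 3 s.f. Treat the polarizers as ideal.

≈ 11.1%

Unpolarized light through the first polarizer → I₁ = 46.6 mW/cm²/2 = 23.3 mW/cm², polarized at 14°.
I₂ = I₁ · cos²(44°) = 23.3 · 0.5174 = 12.06 mW/cm².
I₃ = I₂ · cos²(49°) = 12.06 · 0.4304 = 5.189 mW/cm².
That is 11.14% of the incident intensity.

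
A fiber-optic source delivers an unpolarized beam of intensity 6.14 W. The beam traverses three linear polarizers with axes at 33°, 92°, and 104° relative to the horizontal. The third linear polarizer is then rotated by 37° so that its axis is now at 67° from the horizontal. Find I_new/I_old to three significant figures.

I_new/I_old ≈ 0.859

Before rotation:
Unpolarized light through the first polarizer → I₁ = ½ I₀, now polarized at 33°.
I₂ = I₁ cos²(92° − 33°) = 0.5 I₀ · cos²(59°) = 0.1326 I₀.
I₃ = I₂ cos²(104° − 92°) = 0.1326 I₀ · cos²(12°) = 0.1269 I₀.
After rotation:
Unpolarized light through the first polarizer → I₁ = ½ I₀, now polarized at 33°.
I₂ = I₁ cos²(92° − 33°) = 0.5 I₀ · cos²(59°) = 0.1326 I₀.
I₃ = I₂ cos²(67° − 92°) = 0.1326 I₀ · cos²(25°) = 0.1089 I₀.
Ratio = 0.1089 / 0.1269 = 0.8585.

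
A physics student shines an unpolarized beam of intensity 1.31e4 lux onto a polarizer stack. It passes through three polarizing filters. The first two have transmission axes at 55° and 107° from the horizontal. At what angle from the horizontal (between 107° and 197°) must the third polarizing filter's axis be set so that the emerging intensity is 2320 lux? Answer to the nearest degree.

Unpolarized light through the first polarizer → I₁ = ½ I₀, now polarized at 55°.
I₂ = I₁ cos²(107° − 55°) = 0.5 I₀ · cos²(52°) = 0.1895 I₀.
Target fraction: 2320 / 1.31e4 lux = 0.1771 of I₀.
Need I₃/I₀ = 0.1771, so cos²(θ − 107°) = 0.1771 / 0.1895 = 0.9345.
θ − 107° = arccos(√0.9345) = 14.8°, giving θ ≈ 107 + 14.8 = 121.8°.

θ ≈ 122°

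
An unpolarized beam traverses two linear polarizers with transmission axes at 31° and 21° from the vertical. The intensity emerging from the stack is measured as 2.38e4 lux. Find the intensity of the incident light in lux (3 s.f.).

Unpolarized light through the first polarizer → I₁ = ½ I₀, now polarized at 31°.
I₂ = I₁ cos²(21° − 31°) = 0.5 I₀ · cos²(10°) = 0.4849 I₀.
So 2.38e4 lux = 0.4849 I₀, giving I₀ = 2.38e4/0.4849 = 4.908e+04 lux.

I₀ ≈ 4.91e4 lux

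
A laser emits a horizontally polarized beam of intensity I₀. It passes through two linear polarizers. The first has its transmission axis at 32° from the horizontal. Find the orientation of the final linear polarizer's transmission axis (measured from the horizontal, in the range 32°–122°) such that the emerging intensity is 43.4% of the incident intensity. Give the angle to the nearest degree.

I₁ = I₀ cos²(32° − 0°) = I₀ cos²(32°) = 0.7192 I₀.
Need I₂/I₀ = 0.434, so cos²(θ − 32°) = 0.434 / 0.7192 = 0.6035.
θ − 32° = arccos(√0.6035) = 39.0°, giving θ ≈ 32 + 39.0 = 71.0°.

θ ≈ 71°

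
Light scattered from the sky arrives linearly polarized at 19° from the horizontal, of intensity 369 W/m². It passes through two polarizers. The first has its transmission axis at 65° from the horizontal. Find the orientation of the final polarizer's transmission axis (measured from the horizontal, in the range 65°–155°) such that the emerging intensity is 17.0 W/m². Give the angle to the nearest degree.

I₁ = I₀ cos²(65° − 19°) = I₀ cos²(46°) = 0.4826 I₀.
Target fraction: 17.0 / 369 W/m² = 0.04607 of I₀.
Need I₂/I₀ = 0.04607, so cos²(θ − 65°) = 0.04607 / 0.4826 = 0.09547.
θ − 65° = arccos(√0.09547) = 72.0°, giving θ ≈ 65 + 72.0 = 137.0°.

θ ≈ 137°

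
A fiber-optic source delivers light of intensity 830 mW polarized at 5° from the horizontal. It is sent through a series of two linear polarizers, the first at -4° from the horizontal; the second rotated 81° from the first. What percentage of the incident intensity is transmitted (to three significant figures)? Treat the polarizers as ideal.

I₁ = 830 mW · cos²(9°) = 809.7 mW.
I₂ = I₁ · cos²(81°) = 809.7 · 0.02447 = 19.81 mW.
That is 2.387% of the incident intensity.

≈ 2.39%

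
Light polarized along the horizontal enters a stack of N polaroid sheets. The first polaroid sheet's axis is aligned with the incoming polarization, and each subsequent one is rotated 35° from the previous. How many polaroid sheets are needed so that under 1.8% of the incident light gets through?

First polarizer is aligned with the polarization: full transmission.
Each further stage multiplies by cos²(35°) = 0.671.
After N polarizers: T = 0.671^(N−1). Require T < 0.018 ⇒ N−1 > ln(0.018)/ln(0.671) = 10.07, so N−1 ≥ 11 and N = 12.
Check: N=12 gives T = 0.01242 < 0.018; N=11 gives T = 0.01851.

N = 12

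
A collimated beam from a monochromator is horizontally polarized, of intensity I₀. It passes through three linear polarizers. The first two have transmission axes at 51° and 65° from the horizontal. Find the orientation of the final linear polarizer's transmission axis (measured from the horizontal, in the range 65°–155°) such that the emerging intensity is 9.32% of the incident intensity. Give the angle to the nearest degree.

I₁ = I₀ cos²(51° − 0°) = I₀ cos²(51°) = 0.396 I₀.
I₂ = I₁ cos²(65° − 51°) = 0.396 I₀ · cos²(14°) = 0.3729 I₀.
Need I₃/I₀ = 0.0932, so cos²(θ − 65°) = 0.0932 / 0.3729 = 0.25.
θ − 65° = arccos(√0.25) = 60.0°, giving θ ≈ 65 + 60.0 = 125.0°.

θ ≈ 125°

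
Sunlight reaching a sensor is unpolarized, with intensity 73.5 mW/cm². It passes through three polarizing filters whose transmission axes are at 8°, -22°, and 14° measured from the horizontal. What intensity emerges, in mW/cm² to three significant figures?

Unpolarized light through the first polarizer → I₁ = 73.5 mW/cm²/2 = 36.75 mW/cm², polarized at 8°.
I₂ = I₁ · cos²(30°) = 36.75 · 0.75 = 27.56 mW/cm².
I₃ = I₂ · cos²(36°) = 27.56 · 0.6545 = 18.04 mW/cm².

I ≈ 18.0 mW/cm²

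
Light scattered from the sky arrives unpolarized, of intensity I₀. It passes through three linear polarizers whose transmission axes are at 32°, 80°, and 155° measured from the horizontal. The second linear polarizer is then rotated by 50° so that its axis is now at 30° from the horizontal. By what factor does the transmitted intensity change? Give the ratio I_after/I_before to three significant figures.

Before rotation:
Unpolarized light through the first polarizer → I₁ = ½ I₀, now polarized at 32°.
I₂ = I₁ cos²(80° − 32°) = 0.5 I₀ · cos²(48°) = 0.2239 I₀.
I₃ = I₂ cos²(155° − 80°) = 0.2239 I₀ · cos²(75°) = 0.015 I₀.
After rotation:
Unpolarized light through the first polarizer → I₁ = ½ I₀, now polarized at 32°.
I₂ = I₁ cos²(30° − 32°) = 0.5 I₀ · cos²(2°) = 0.4994 I₀.
Angle between axes 2 and 3: 55°. I₃ = 0.4994 I₀ · cos²(55°) = 0.1643 I₀.
Ratio = 0.1643 / 0.015 = 10.96.

I_new/I_old ≈ 11.0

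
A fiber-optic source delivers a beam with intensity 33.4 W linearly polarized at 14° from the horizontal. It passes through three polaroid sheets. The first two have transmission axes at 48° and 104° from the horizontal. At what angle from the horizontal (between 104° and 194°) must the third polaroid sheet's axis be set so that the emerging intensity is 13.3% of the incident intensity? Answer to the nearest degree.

θ ≈ 142°

By Malus's law, I₁ = I₀ cos²(48° − 14°) = I₀ cos²(34°) = 0.6873 I₀.
I₂ = I₁ cos²(104° − 48°) = 0.6873 I₀ · cos²(56°) = 0.2149 I₀.
Need I₃/I₀ = 0.133, so cos²(θ − 104°) = 0.133 / 0.2149 = 0.6188.
θ − 104° = arccos(√0.6188) = 38.1°, giving θ ≈ 104 + 38.1 = 142.1°.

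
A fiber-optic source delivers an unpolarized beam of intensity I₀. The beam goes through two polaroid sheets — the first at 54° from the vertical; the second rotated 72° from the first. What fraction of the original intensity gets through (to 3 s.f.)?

≈ 0.0477 I₀

Unpolarized light through the first polarizer → I₁ = ½ I₀, now polarized at 54°.
I₂ = I₁ cos²(72°) = 0.5 · 0.09549 I₀ = 0.04775 I₀.
Transmitted fraction = 0.04775.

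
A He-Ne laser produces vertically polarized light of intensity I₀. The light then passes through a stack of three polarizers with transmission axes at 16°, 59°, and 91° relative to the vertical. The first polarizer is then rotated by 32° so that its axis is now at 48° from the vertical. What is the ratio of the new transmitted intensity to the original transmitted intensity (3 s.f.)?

Before rotation:
I₁ = I₀ cos²(16° − 0°) = I₀ cos²(16°) = 0.924 I₀.
I₂ = I₁ cos²(59° − 16°) = 0.924 I₀ · cos²(43°) = 0.4942 I₀.
I₃ = I₂ cos²(91° − 59°) = 0.4942 I₀ · cos²(32°) = 0.3555 I₀.
After rotation:
I₁ = I₀ cos²(48° − 0°) = I₀ cos²(48°) = 0.4477 I₀.
I₂ = I₁ cos²(59° − 48°) = 0.4477 I₀ · cos²(11°) = 0.4314 I₀.
I₃ = I₂ cos²(91° − 59°) = 0.4314 I₀ · cos²(32°) = 0.3103 I₀.
Ratio = 0.3103 / 0.3555 = 0.8729.

I_new/I_old ≈ 0.873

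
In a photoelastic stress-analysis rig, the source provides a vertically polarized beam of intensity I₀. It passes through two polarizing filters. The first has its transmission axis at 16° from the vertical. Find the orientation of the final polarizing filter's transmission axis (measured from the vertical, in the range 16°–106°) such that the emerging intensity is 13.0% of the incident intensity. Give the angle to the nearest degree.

I₁ = I₀ cos²(16° − 0°) = I₀ cos²(16°) = 0.924 I₀.
Need I₂/I₀ = 0.13, so cos²(θ − 16°) = 0.13 / 0.924 = 0.1407.
θ − 16° = arccos(√0.1407) = 68.0°, giving θ ≈ 16 + 68.0 = 84.0°.

θ ≈ 84°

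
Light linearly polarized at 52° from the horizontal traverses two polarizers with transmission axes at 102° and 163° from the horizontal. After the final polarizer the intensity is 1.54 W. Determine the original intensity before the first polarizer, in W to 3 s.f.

I₀ ≈ 15.9 W

By Malus's law, I₁ = I₀ cos²(102° − 52°) = I₀ cos²(50°) = 0.4132 I₀.
I₂ = I₁ cos²(163° − 102°) = 0.4132 I₀ · cos²(61°) = 0.09711 I₀.
So 1.54 W = 0.09711 I₀, giving I₀ = 1.54/0.09711 = 15.86 W.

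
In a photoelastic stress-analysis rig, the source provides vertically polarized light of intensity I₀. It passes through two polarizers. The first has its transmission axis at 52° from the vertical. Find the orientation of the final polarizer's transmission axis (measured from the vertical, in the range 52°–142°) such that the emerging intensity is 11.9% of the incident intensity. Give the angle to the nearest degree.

I₁ = I₀ cos²(52° − 0°) = I₀ cos²(52°) = 0.379 I₀.
Need I₂/I₀ = 0.119, so cos²(θ − 52°) = 0.119 / 0.379 = 0.314.
θ − 52° = arccos(√0.314) = 55.9°, giving θ ≈ 52 + 55.9 = 107.9°.

θ ≈ 108°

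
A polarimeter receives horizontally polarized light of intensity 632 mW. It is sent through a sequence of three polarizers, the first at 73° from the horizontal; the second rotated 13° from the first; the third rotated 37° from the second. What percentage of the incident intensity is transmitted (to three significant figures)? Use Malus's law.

By Malus's law, I₁ = 632 mW · cos²(73°) = 54.02 mW.
I₂ = I₁ · cos²(13°) = 54.02 · 0.9494 = 51.29 mW.
I₃ = I₂ · cos²(37°) = 51.29 · 0.6378 = 32.71 mW.
That is 5.176% of the incident intensity.

≈ 5.18%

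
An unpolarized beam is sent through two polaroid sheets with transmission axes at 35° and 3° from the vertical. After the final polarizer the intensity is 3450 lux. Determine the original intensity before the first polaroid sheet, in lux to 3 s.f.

I₀ ≈ 9590 lux

Unpolarized light through the first polarizer → I₁ = ½ I₀, now polarized at 35°.
I₂ = I₁ cos²(3° − 35°) = 0.5 I₀ · cos²(32°) = 0.3596 I₀.
So 3450 lux = 0.3596 I₀, giving I₀ = 3450/0.3596 = 9594 lux.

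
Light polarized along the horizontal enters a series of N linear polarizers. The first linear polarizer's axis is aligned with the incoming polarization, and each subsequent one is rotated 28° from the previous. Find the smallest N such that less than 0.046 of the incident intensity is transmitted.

First polarizer is aligned with the polarization: full transmission.
Each further stage multiplies by cos²(28°) = 0.7796.
After N polarizers: T = 0.7796^(N−1). Require T < 0.046 ⇒ N−1 > ln(0.046)/ln(0.7796) = 12.37, so N−1 ≥ 13 and N = 14.
Check: N=14 gives T = 0.03929 < 0.046; N=13 gives T = 0.0504.

N = 14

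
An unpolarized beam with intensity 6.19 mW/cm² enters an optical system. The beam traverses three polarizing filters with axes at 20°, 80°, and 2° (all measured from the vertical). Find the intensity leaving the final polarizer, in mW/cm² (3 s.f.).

Unpolarized light through the first polarizer → I₁ = 6.19 mW/cm²/2 = 3.095 mW/cm², polarized at 20°.
I₂ = I₁ · cos²(60°) = 3.095 · 0.25 = 0.7738 mW/cm².
I₃ = I₂ · cos²(78°) = 0.7738 · 0.04323 = 0.03345 mW/cm².

I ≈ 0.0334 mW/cm²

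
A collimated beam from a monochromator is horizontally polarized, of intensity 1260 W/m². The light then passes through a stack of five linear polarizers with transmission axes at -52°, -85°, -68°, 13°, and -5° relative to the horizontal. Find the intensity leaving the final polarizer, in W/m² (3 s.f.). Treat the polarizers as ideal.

By Malus's law, I₁ = 1260 W/m² · cos²(52°) = 477.6 W/m².
I₂ = I₁ · cos²(33°) = 477.6 · 0.7034 = 335.9 W/m².
I₃ = I₂ · cos²(17°) = 335.9 · 0.9145 = 307.2 W/m².
I₄ = I₃ · cos²(81°) = 307.2 · 0.02447 = 7.518 W/m².
I₅ = I₄ · cos²(18°) = 7.518 · 0.9045 = 6.8 W/m².

I ≈ 6.80 W/m²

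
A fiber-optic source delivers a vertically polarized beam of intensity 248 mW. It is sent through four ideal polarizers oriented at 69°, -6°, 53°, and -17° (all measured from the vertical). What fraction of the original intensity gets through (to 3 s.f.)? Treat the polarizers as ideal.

By Malus's law, I₁ = 248 mW · cos²(69°) = 31.85 mW.
I₂ = I₁ · cos²(75°) = 31.85 · 0.06699 = 2.134 mW.
I₃ = I₂ · cos²(59°) = 2.134 · 0.2653 = 0.566 mW.
I₄ = I₃ · cos²(70°) = 0.566 · 0.117 = 0.0662 mW.
Transmitted fraction = 0.000267.

I/I₀ ≈ 0.000267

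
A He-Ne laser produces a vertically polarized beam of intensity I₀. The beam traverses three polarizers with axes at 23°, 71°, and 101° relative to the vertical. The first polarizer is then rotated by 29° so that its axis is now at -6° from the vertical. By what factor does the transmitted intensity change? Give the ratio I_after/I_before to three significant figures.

I_new/I_old ≈ 0.132

Before rotation:
By Malus's law, I₁ = I₀ cos²(23° − 0°) = I₀ cos²(23°) = 0.8473 I₀.
I₂ = I₁ cos²(71° − 23°) = 0.8473 I₀ · cos²(48°) = 0.3794 I₀.
I₃ = I₂ cos²(101° − 71°) = 0.3794 I₀ · cos²(30°) = 0.2845 I₀.
After rotation:
I₁ = I₀ cos²(-6° − 0°) = I₀ cos²(6°) = 0.9891 I₀.
I₂ = I₁ cos²(71° + 6°) = 0.9891 I₀ · cos²(77°) = 0.05005 I₀.
I₃ = I₂ cos²(101° − 71°) = 0.05005 I₀ · cos²(30°) = 0.03754 I₀.
Ratio = 0.03754 / 0.2845 = 0.1319.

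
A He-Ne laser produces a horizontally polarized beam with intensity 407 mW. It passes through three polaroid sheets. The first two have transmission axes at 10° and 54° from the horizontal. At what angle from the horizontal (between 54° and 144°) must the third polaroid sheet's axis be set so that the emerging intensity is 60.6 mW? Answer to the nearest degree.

By Malus's law, I₁ = I₀ cos²(10° − 0°) = I₀ cos²(10°) = 0.9698 I₀.
I₂ = I₁ cos²(54° − 10°) = 0.9698 I₀ · cos²(44°) = 0.5018 I₀.
Target fraction: 60.6 / 407 mW = 0.1489 of I₀.
Need I₃/I₀ = 0.1489, so cos²(θ − 54°) = 0.1489 / 0.5018 = 0.2967.
θ − 54° = arccos(√0.2967) = 57.0°, giving θ ≈ 54 + 57.0 = 111.0°.

θ ≈ 111°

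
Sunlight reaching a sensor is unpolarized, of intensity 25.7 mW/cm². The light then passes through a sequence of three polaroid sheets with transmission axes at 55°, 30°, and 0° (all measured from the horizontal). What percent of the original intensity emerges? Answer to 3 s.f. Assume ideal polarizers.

≈ 30.8%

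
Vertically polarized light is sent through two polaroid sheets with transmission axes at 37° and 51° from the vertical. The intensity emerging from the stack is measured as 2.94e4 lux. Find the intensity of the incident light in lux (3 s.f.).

I₁ = I₀ cos²(37° − 0°) = I₀ cos²(37°) = 0.6378 I₀.
I₂ = I₁ cos²(51° − 37°) = 0.6378 I₀ · cos²(14°) = 0.6005 I₀.
So 2.94e4 lux = 0.6005 I₀, giving I₀ = 2.94e4/0.6005 = 4.896e+04 lux.

I₀ ≈ 4.90e4 lux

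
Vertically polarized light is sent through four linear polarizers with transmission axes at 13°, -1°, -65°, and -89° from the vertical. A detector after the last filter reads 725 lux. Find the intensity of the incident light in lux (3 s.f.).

I₁ = I₀ cos²(13° − 0°) = I₀ cos²(13°) = 0.9494 I₀.
I₂ = I₁ cos²(-1° − 13°) = 0.9494 I₀ · cos²(14°) = 0.8938 I₀.
I₃ = I₂ cos²(-65° + 1°) = 0.8938 I₀ · cos²(64°) = 0.1718 I₀.
I₄ = I₃ cos²(-89° + 65°) = 0.1718 I₀ · cos²(24°) = 0.1434 I₀.
So 725 lux = 0.1434 I₀, giving I₀ = 725/0.1434 = 5058 lux.

I₀ ≈ 5060 lux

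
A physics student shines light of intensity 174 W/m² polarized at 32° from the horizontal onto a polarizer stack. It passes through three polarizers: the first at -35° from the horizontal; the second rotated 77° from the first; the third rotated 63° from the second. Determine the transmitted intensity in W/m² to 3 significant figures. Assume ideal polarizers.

I ≈ 0.277 W/m²

I₁ = 174 W/m² · cos²(67°) = 26.56 W/m².
I₂ = I₁ · cos²(77°) = 26.56 · 0.0506 = 1.344 W/m².
I₃ = I₂ · cos²(63°) = 1.344 · 0.2061 = 0.2771 W/m².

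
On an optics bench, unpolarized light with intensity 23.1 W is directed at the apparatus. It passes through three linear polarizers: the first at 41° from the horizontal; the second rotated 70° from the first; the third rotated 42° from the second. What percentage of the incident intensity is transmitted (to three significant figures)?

≈ 3.23%

Unpolarized light through the first polarizer → I₁ = 23.1 W/2 = 11.55 W, polarized at 41°.
I₂ = I₁ · cos²(70°) = 11.55 · 0.117 = 1.351 W.
I₃ = I₂ · cos²(42°) = 1.351 · 0.5523 = 0.7462 W.
That is 3.23% of the incident intensity.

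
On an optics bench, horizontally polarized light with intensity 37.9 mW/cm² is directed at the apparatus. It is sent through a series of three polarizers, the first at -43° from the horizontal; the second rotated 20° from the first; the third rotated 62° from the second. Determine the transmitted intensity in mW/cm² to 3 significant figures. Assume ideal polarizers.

I ≈ 3.95 mW/cm²

I₁ = 37.9 mW/cm² · cos²(43°) = 20.27 mW/cm².
I₂ = I₁ · cos²(20°) = 20.27 · 0.883 = 17.9 mW/cm².
I₃ = I₂ · cos²(62°) = 17.9 · 0.2204 = 3.945 mW/cm².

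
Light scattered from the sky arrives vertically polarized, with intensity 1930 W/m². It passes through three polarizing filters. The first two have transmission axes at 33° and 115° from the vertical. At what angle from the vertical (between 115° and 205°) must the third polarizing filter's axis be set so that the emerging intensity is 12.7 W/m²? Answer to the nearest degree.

I₁ = I₀ cos²(33° − 0°) = I₀ cos²(33°) = 0.7034 I₀.
I₂ = I₁ cos²(115° − 33°) = 0.7034 I₀ · cos²(82°) = 0.01362 I₀.
Target fraction: 12.7 / 1930 W/m² = 0.00658 of I₀.
Need I₃/I₀ = 0.00658, so cos²(θ − 115°) = 0.00658 / 0.01362 = 0.483.
θ − 115° = arccos(√0.483) = 46.0°, giving θ ≈ 115 + 46.0 = 161.0°.

θ ≈ 161°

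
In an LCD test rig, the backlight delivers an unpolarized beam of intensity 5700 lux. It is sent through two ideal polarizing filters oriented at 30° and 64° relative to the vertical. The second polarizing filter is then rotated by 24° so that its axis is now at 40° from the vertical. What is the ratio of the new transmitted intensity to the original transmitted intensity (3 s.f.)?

Before rotation:
Unpolarized light through the first polarizer → I₁ = ½ I₀, now polarized at 30°.
I₂ = I₁ cos²(64° − 30°) = 0.5 I₀ · cos²(34°) = 0.3437 I₀.
After rotation:
Unpolarized light through the first polarizer → I₁ = ½ I₀, now polarized at 30°.
I₂ = I₁ cos²(40° − 30°) = 0.5 I₀ · cos²(10°) = 0.4849 I₀.
Ratio = 0.4849 / 0.3437 = 1.411.

I_new/I_old ≈ 1.41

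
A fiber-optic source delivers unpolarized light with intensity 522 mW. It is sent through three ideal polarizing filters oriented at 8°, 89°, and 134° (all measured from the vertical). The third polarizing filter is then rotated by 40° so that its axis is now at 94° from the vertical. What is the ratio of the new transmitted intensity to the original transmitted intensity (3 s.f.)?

I_new/I_old ≈ 1.98

Before rotation:
Unpolarized light through the first polarizer → I₁ = ½ I₀, now polarized at 8°.
I₂ = I₁ cos²(89° − 8°) = 0.5 I₀ · cos²(81°) = 0.01224 I₀.
I₃ = I₂ cos²(134° − 89°) = 0.01224 I₀ · cos²(45°) = 0.006118 I₀.
After rotation:
Unpolarized light through the first polarizer → I₁ = ½ I₀, now polarized at 8°.
I₂ = I₁ cos²(89° − 8°) = 0.5 I₀ · cos²(81°) = 0.01224 I₀.
I₃ = I₂ cos²(94° − 89°) = 0.01224 I₀ · cos²(5°) = 0.01214 I₀.
Ratio = 0.01214 / 0.006118 = 1.985.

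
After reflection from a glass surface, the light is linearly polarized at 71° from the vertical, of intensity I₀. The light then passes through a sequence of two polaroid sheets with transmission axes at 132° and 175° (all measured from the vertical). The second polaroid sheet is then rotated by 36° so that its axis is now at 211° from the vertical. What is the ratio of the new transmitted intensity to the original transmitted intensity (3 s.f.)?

Before rotation:
By Malus's law, I₁ = I₀ cos²(132° − 71°) = I₀ cos²(61°) = 0.235 I₀.
I₂ = I₁ cos²(175° − 132°) = 0.235 I₀ · cos²(43°) = 0.1257 I₀.
After rotation:
I₁ = I₀ cos²(132° − 71°) = I₀ cos²(61°) = 0.235 I₀.
I₂ = I₁ cos²(211° − 132°) = 0.235 I₀ · cos²(79°) = 0.008557 I₀.
Ratio = 0.008557 / 0.1257 = 0.06807.

I_new/I_old ≈ 0.0681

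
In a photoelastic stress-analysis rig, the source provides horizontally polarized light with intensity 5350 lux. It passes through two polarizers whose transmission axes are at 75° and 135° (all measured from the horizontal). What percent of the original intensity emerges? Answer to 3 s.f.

I₁ = 5350 lux · cos²(75°) = 358.4 lux.
I₂ = I₁ · cos²(60°) = 358.4 · 0.25 = 89.6 lux.
That is 1.675% of the incident intensity.

≈ 1.67%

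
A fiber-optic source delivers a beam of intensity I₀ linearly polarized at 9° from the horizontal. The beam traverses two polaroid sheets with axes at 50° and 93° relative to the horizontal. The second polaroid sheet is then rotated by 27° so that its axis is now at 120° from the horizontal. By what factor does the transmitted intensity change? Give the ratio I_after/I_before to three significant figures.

Before rotation:
I₁ = I₀ cos²(50° − 9°) = I₀ cos²(41°) = 0.5696 I₀.
I₂ = I₁ cos²(93° − 50°) = 0.5696 I₀ · cos²(43°) = 0.3047 I₀.
After rotation:
I₁ = I₀ cos²(50° − 9°) = I₀ cos²(41°) = 0.5696 I₀.
I₂ = I₁ cos²(120° − 50°) = 0.5696 I₀ · cos²(70°) = 0.06663 I₀.
Ratio = 0.06663 / 0.3047 = 0.2187.

I_new/I_old ≈ 0.219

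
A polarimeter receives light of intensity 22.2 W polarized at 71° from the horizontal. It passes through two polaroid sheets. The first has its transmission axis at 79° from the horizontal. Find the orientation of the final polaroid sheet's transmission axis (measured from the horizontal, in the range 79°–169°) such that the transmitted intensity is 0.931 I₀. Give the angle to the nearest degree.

θ ≈ 92°

By Malus's law, I₁ = I₀ cos²(79° − 71°) = I₀ cos²(8°) = 0.9806 I₀.
Need I₂/I₀ = 0.931, so cos²(θ − 79°) = 0.931 / 0.9806 = 0.9494.
θ − 79° = arccos(√0.9494) = 13.0°, giving θ ≈ 79 + 13.0 = 92.0°.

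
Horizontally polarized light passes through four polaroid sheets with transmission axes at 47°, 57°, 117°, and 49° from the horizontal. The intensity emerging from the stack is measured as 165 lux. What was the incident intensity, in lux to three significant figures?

By Malus's law, I₁ = I₀ cos²(47° − 0°) = I₀ cos²(47°) = 0.4651 I₀.
I₂ = I₁ cos²(57° − 47°) = 0.4651 I₀ · cos²(10°) = 0.4511 I₀.
I₃ = I₂ cos²(117° − 57°) = 0.4511 I₀ · cos²(60°) = 0.1128 I₀.
I₄ = I₃ cos²(49° − 117°) = 0.1128 I₀ · cos²(68°) = 0.01583 I₀.
So 165 lux = 0.01583 I₀, giving I₀ = 165/0.01583 = 1.043e+04 lux.

I₀ ≈ 1.04e4 lux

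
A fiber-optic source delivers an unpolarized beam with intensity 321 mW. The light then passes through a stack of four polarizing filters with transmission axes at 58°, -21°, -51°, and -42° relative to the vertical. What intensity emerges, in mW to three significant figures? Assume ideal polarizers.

I ≈ 4.28 mW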